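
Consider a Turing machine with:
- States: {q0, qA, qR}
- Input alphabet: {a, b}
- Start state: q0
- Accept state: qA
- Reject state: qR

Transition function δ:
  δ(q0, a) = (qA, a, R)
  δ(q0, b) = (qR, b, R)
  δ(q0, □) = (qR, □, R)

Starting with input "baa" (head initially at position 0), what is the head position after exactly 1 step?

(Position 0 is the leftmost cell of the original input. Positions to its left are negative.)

Execution trace (head position shown):
Step 0: [q0]baa  (head at position 0)
Step 1: move right → b[qR]aa  (head at position 1)

After 1 step, the head is at position 1.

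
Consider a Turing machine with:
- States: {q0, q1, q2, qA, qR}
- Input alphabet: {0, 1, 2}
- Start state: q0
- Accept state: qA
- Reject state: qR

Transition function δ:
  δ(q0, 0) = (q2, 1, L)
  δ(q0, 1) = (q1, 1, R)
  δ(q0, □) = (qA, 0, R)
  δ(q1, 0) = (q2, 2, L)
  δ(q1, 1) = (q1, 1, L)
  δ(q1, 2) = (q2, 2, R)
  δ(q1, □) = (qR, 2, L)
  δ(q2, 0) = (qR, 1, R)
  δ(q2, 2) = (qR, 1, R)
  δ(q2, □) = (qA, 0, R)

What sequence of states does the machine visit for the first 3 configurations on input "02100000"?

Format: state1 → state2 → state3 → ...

Execution trace:
Initial: [q0]02100000
Step 1: δ(q0, 0) = (q2, 1, L) → [q2]□12100000
Step 2: δ(q2, □) = (qA, 0, R) → 0[qA]12100000

The machine reaches the accept state qA and halts.

State sequence: q0 → q2 → qA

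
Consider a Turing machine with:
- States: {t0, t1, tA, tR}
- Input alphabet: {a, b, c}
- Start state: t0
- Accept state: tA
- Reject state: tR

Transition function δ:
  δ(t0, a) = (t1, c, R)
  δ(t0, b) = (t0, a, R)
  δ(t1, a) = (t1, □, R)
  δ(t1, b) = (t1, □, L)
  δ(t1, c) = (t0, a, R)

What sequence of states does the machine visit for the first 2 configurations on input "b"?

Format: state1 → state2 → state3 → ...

Execution trace:
Initial: [t0]b
Step 1: δ(t0, b) = (t0, a, R) → a[t0]□

No transition is defined for δ(t0, □). By convention the machine halts and rejects.

State sequence: t0 → t0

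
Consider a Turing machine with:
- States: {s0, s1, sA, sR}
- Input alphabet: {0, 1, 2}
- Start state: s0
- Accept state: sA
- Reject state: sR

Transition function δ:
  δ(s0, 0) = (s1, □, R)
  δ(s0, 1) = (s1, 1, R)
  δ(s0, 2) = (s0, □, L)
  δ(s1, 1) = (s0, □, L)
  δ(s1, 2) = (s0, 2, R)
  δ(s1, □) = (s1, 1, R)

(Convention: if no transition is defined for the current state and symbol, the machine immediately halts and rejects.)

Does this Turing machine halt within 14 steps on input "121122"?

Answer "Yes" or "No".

Execution trace:
Initial: [s0]121122
Step 1: δ(s0, 1) = (s1, 1, R) → 1[s1]21122
Step 2: δ(s1, 2) = (s0, 2, R) → 12[s0]1122
Step 3: δ(s0, 1) = (s1, 1, R) → 121[s1]122
Step 4: δ(s1, 1) = (s0, □, L) → 12[s0]1□22
Step 5: δ(s0, 1) = (s1, 1, R) → 121[s1]□22
Step 6: δ(s1, □) = (s1, 1, R) → 1211[s1]22
Step 7: δ(s1, 2) = (s0, 2, R) → 12112[s0]2
Step 8: δ(s0, 2) = (s0, □, L) → 1211[s0]2□
Step 9: δ(s0, 2) = (s0, □, L) → 121[s0]1□□
Step 10: δ(s0, 1) = (s1, 1, R) → 1211[s1]□□
Step 11: δ(s1, □) = (s1, 1, R) → 12111[s1]□
Step 12: δ(s1, □) = (s1, 1, R) → 121111[s1]□
Step 13: δ(s1, □) = (s1, 1, R) → 1211111[s1]□
Step 14: δ(s1, □) = (s1, 1, R) → 12111111[s1]□

The machine has not reached a halting state after 14 steps.
The machine did not halt within the 14-step bound.

Answer: No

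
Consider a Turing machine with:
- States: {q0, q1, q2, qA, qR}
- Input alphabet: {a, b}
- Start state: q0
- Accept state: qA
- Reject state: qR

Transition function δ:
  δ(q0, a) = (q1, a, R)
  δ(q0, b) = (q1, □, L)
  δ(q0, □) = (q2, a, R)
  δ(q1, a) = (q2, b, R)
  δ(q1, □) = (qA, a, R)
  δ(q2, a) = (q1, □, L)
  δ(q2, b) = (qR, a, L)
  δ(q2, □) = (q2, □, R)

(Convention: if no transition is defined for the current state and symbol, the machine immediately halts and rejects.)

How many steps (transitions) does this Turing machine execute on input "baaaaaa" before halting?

Execution trace:
Initial: [q0]baaaaaa
Step 1: δ(q0, b) = (q1, □, L) → [q1]□□aaaaaa
Step 2: δ(q1, □) = (qA, a, R) → a[qA]□aaaaaa

The machine reaches the accept state qA and halts.

The machine executed 2 steps before halting.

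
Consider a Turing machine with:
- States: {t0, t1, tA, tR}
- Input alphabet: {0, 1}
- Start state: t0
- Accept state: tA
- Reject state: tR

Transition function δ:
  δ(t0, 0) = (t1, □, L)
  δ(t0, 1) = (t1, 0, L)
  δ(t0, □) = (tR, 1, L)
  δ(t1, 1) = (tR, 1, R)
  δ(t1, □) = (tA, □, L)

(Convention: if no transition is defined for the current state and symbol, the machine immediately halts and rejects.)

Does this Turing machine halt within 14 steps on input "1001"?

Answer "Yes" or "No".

Execution trace:
Initial: [t0]1001
Step 1: δ(t0, 1) = (t1, 0, L) → [t1]□0001
Step 2: δ(t1, □) = (tA, □, L) → [tA]□□0001

The machine reaches the accept state tA and halts.
The machine halted after 2 steps (within the 14-step bound).

Answer: Yes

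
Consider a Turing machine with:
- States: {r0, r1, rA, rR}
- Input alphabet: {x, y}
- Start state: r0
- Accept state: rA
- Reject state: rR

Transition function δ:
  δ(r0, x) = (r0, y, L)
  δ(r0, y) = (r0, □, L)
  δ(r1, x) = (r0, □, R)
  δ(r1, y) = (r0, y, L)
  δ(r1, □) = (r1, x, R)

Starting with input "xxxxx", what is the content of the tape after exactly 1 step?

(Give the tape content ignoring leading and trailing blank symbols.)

Execution trace:
Initial: [r0]xxxxx
Step 1: δ(r0, x) = (r0, y, L) → [r0]□yxxxx

No transition is defined for δ(r0, □). By convention the machine halts and rejects.

After 1 step, the tape (ignoring leading/trailing blanks) is: yxxxx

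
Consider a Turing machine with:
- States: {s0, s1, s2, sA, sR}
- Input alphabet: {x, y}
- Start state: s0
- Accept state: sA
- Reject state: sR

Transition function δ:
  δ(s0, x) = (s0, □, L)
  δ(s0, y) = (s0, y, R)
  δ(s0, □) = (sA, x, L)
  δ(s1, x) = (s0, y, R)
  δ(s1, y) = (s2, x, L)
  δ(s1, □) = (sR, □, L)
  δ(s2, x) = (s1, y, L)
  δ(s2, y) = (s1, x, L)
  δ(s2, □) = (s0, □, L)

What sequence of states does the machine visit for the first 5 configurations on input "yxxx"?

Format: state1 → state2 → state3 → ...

Execution trace:
Initial: [s0]yxxx
Step 1: δ(s0, y) = (s0, y, R) → y[s0]xxx
Step 2: δ(s0, x) = (s0, □, L) → [s0]y□xx
Step 3: δ(s0, y) = (s0, y, R) → y[s0]□xx
Step 4: δ(s0, □) = (sA, x, L) → [sA]yxxx

The machine reaches the accept state sA and halts.

State sequence: s0 → s0 → s0 → s0 → sA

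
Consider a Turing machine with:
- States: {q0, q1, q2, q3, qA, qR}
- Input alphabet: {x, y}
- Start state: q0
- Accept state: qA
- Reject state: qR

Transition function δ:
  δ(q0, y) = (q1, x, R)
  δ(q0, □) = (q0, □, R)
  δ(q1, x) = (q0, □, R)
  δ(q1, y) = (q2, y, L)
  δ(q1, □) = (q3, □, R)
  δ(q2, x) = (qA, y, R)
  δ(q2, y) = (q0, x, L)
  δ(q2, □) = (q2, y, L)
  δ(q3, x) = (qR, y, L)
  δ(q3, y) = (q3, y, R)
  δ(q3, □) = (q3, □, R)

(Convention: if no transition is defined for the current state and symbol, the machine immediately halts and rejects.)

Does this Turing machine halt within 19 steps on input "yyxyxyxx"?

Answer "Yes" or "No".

Execution trace:
Initial: [q0]yyxyxyxx
Step 1: δ(q0, y) = (q1, x, R) → x[q1]yxyxyxx
Step 2: δ(q1, y) = (q2, y, L) → [q2]xyxyxyxx
Step 3: δ(q2, x) = (qA, y, R) → y[qA]yxyxyxx

The machine reaches the accept state qA and halts.
The machine halted after 3 steps (within the 19-step bound).

Answer: Yes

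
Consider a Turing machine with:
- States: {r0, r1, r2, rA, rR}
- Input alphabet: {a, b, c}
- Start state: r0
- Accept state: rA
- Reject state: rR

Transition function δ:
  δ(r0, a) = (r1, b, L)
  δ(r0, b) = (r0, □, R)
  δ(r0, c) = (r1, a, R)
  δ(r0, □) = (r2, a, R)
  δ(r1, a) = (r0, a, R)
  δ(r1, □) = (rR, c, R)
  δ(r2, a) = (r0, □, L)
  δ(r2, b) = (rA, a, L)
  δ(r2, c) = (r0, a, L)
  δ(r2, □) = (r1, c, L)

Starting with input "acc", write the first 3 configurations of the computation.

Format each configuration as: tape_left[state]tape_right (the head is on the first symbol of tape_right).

Transitions applied:
Step 1: δ(r0, a) = (r1, b, L)
Step 2: δ(r1, □) = (rR, c, R)

The first 3 configurations are:
[r0]acc ⊢ [r1]□bcc ⊢ c[rR]bcc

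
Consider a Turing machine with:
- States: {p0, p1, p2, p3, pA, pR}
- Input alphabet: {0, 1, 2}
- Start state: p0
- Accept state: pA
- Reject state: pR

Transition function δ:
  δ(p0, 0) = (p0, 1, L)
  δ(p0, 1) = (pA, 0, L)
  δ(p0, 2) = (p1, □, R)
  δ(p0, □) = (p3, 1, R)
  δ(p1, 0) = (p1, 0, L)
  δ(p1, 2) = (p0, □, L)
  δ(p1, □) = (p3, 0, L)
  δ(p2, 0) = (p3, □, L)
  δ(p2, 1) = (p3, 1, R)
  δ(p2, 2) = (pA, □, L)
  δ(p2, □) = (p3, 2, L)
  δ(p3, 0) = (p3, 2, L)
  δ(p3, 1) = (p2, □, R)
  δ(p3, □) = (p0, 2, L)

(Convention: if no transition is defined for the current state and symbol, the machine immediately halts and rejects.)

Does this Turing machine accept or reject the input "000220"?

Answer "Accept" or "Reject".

Execution trace:
Initial: [p0]000220
Step 1: δ(p0, 0) = (p0, 1, L) → [p0]□100220
Step 2: δ(p0, □) = (p3, 1, R) → 1[p3]100220
Step 3: δ(p3, 1) = (p2, □, R) → 1□[p2]00220
Step 4: δ(p2, 0) = (p3, □, L) → 1[p3]□□0220
Step 5: δ(p3, □) = (p0, 2, L) → [p0]12□0220
Step 6: δ(p0, 1) = (pA, 0, L) → [pA]□02□0220

The machine reaches the accept state pA and halts.

Answer: Accept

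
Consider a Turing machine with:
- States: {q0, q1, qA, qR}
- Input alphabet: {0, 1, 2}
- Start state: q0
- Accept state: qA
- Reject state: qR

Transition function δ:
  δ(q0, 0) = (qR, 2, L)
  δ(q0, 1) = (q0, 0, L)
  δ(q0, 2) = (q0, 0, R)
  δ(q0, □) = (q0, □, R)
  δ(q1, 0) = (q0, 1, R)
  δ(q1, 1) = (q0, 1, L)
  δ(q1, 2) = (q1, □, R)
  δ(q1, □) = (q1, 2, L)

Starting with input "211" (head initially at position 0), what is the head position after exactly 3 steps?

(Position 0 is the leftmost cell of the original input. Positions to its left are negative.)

Execution trace (head position shown):
Step 0: [q0]211  (head at position 0)
Step 1: move right → 0[q0]11  (head at position 1)
Step 2: move left → [q0]001  (head at position 0)
Step 3: move left → [qR]□201  (head at position -1)

After 3 steps, the head is at position -1.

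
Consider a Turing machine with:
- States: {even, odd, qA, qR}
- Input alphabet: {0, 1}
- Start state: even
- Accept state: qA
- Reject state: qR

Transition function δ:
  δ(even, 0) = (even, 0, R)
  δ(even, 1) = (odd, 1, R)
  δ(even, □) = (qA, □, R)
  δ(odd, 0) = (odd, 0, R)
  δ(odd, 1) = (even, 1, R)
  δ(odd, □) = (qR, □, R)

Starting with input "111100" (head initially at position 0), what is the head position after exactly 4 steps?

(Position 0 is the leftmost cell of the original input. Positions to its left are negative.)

Execution trace (head position shown):
Step 0: [even]111100  (head at position 0)
Step 1: move right → 1[odd]11100  (head at position 1)
Step 2: move right → 11[even]1100  (head at position 2)
Step 3: move right → 111[odd]100  (head at position 3)
Step 4: move right → 1111[even]00  (head at position 4)

After 4 steps, the head is at position 4.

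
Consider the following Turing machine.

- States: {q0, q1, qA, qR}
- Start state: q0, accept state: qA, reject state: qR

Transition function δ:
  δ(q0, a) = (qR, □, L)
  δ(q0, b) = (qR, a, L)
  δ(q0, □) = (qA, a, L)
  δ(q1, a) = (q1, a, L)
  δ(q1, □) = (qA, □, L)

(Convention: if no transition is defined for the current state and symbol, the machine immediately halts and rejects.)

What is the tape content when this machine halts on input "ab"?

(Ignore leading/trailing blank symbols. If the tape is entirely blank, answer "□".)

Execution trace:
Initial: [q0]ab
Step 1: δ(q0, a) = (qR, □, L) → [qR]□□b

The machine reaches the reject state qR and halts.

Final tape (ignoring leading/trailing blanks): b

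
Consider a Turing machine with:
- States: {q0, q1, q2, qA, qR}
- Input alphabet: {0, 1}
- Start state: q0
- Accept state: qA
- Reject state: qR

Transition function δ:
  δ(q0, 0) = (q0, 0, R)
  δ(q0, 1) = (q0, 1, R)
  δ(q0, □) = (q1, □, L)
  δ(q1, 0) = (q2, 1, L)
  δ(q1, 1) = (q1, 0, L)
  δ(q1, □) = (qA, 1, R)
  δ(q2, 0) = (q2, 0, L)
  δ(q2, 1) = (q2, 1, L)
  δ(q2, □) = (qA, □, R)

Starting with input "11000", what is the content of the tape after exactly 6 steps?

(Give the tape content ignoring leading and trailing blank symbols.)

Execution trace:
Initial: [q0]11000
Step 1: δ(q0, 1) = (q0, 1, R) → 1[q0]1000
Step 2: δ(q0, 1) = (q0, 1, R) → 11[q0]000
Step 3: δ(q0, 0) = (q0, 0, R) → 110[q0]00
Step 4: δ(q0, 0) = (q0, 0, R) → 1100[q0]0
Step 5: δ(q0, 0) = (q0, 0, R) → 11000[q0]□
Step 6: δ(q0, □) = (q1, □, L) → 1100[q1]0□

After 6 steps, the tape (ignoring leading/trailing blanks) is: 11000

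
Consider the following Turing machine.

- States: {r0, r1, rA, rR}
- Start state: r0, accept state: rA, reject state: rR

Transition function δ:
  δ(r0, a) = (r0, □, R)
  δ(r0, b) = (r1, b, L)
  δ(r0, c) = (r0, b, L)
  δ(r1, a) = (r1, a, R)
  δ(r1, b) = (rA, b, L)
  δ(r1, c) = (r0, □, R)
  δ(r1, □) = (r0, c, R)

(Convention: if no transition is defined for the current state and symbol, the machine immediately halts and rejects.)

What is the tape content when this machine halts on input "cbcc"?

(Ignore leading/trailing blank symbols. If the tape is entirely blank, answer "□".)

Execution trace:
Initial: [r0]cbcc
Step 1: δ(r0, c) = (r0, b, L) → [r0]□bbcc

No transition is defined for δ(r0, □). By convention the machine halts and rejects.

Final tape (ignoring leading/trailing blanks): bbcc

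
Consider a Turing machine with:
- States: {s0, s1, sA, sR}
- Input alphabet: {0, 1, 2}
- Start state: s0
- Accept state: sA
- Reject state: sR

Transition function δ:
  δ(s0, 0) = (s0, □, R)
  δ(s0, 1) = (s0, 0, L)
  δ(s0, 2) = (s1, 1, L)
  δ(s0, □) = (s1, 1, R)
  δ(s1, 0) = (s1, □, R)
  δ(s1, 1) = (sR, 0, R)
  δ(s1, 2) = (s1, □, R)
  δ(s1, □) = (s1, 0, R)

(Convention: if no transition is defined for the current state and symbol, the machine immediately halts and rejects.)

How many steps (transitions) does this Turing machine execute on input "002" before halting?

Execution trace:
Initial: [s0]002
Step 1: δ(s0, 0) = (s0, □, R) → □[s0]02
Step 2: δ(s0, 0) = (s0, □, R) → □□[s0]2
Step 3: δ(s0, 2) = (s1, 1, L) → □[s1]□1
Step 4: δ(s1, □) = (s1, 0, R) → □0[s1]1
Step 5: δ(s1, 1) = (sR, 0, R) → □00[sR]□

The machine reaches the reject state sR and halts.

The machine executed 5 steps before halting.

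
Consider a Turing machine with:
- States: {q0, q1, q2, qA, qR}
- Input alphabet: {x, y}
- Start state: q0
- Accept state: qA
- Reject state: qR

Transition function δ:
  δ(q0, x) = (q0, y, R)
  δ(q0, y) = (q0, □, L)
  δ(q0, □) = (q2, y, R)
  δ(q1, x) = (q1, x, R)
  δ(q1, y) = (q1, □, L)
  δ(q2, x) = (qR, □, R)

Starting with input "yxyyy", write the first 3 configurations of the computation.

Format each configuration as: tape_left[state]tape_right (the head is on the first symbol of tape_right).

Transitions applied:
Step 1: δ(q0, y) = (q0, □, L)
Step 2: δ(q0, □) = (q2, y, R)

The first 3 configurations are:
[q0]yxyyy ⊢ [q0]□□xyyy ⊢ y[q2]□xyyy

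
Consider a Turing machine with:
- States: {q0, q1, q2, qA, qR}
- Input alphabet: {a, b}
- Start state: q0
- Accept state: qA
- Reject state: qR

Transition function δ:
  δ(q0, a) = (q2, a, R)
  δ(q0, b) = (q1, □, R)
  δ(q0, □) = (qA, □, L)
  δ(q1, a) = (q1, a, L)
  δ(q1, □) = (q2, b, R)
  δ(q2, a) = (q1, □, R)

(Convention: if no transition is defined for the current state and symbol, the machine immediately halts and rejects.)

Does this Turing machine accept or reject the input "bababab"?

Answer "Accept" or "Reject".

Execution trace:
Initial: [q0]bababab
Step 1: δ(q0, b) = (q1, □, R) → □[q1]ababab
Step 2: δ(q1, a) = (q1, a, L) → [q1]□ababab
Step 3: δ(q1, □) = (q2, b, R) → b[q2]ababab
Step 4: δ(q2, a) = (q1, □, R) → b□[q1]babab

No transition is defined for δ(q1, b). By convention the machine halts and rejects.

Answer: Reject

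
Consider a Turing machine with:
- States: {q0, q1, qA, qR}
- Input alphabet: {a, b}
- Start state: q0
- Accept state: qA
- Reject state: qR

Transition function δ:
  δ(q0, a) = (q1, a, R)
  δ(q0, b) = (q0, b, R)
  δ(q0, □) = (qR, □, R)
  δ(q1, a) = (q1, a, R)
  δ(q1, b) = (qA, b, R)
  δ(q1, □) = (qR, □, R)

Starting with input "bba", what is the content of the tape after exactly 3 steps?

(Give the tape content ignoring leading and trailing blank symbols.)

Execution trace:
Initial: [q0]bba
Step 1: δ(q0, b) = (q0, b, R) → b[q0]ba
Step 2: δ(q0, b) = (q0, b, R) → bb[q0]a
Step 3: δ(q0, a) = (q1, a, R) → bba[q1]□

After 3 steps, the tape (ignoring leading/trailing blanks) is: bba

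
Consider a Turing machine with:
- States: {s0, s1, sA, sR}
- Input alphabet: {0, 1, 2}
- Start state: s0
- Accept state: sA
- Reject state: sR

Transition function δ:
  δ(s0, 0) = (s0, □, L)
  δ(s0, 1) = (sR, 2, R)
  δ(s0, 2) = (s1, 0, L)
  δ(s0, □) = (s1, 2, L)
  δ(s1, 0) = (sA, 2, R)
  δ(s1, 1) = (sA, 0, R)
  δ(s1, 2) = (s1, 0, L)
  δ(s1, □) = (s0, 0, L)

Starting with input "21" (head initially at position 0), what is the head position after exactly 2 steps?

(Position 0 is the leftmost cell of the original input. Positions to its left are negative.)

Execution trace (head position shown):
Step 0: [s0]21  (head at position 0)
Step 1: move left → [s1]□01  (head at position -1)
Step 2: move left → [s0]□001  (head at position -2)

After 2 steps, the head is at position -2.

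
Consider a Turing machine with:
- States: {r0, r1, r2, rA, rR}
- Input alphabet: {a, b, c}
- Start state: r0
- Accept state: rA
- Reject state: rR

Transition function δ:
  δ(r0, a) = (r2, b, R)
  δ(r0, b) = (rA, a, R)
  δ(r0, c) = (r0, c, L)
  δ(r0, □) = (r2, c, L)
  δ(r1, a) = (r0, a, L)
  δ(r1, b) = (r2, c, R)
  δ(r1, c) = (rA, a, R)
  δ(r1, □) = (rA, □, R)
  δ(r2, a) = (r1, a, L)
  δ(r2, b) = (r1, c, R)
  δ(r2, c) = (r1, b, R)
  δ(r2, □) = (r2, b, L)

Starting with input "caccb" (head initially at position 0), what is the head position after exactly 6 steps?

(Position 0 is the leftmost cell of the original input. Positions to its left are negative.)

Execution trace (head position shown):
Step 0: [r0]caccb  (head at position 0)
Step 1: move left → [r0]□caccb  (head at position -1)
Step 2: move left → [r2]□ccaccb  (head at position -2)
Step 3: move left → [r2]□bccaccb  (head at position -3)
Step 4: move left → [r2]□bbccaccb  (head at position -4)
Step 5: move left → [r2]□bbbccaccb  (head at position -5)
Step 6: move left → [r2]□bbbbccaccb  (head at position -6)

After 6 steps, the head is at position -6.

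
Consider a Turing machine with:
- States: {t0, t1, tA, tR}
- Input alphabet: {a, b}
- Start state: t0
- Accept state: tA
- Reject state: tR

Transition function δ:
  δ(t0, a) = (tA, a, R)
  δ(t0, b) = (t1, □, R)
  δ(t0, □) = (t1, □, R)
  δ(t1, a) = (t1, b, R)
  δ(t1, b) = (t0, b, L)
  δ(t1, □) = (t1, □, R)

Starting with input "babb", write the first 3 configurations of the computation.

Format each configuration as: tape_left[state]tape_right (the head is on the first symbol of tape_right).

Transitions applied:
Step 1: δ(t0, b) = (t1, □, R)
Step 2: δ(t1, a) = (t1, b, R)

The first 3 configurations are:
[t0]babb ⊢ □[t1]abb ⊢ □b[t1]bb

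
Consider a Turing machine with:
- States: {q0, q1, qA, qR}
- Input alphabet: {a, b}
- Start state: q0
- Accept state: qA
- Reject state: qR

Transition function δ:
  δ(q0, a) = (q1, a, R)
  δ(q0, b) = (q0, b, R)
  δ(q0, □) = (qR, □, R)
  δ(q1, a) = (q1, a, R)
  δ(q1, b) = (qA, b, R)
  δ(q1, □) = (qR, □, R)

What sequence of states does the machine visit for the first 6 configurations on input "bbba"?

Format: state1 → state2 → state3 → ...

Execution trace:
Initial: [q0]bbba
Step 1: δ(q0, b) = (q0, b, R) → b[q0]bba
Step 2: δ(q0, b) = (q0, b, R) → bb[q0]ba
Step 3: δ(q0, b) = (q0, b, R) → bbb[q0]a
Step 4: δ(q0, a) = (q1, a, R) → bbba[q1]□
Step 5: δ(q1, □) = (qR, □, R) → bbba□[qR]□

The machine reaches the reject state qR and halts.

State sequence: q0 → q0 → q0 → q0 → q1 → qR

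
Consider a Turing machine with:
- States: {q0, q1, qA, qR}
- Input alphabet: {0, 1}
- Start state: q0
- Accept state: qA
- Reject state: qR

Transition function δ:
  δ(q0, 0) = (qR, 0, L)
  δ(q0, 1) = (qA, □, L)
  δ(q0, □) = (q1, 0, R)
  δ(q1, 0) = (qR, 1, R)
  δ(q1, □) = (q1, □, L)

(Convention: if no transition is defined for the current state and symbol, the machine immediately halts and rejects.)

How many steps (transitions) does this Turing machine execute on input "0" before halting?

Execution trace:
Initial: [q0]0
Step 1: δ(q0, 0) = (qR, 0, L) → [qR]□0

The machine reaches the reject state qR and halts.

The machine executed 1 step before halting.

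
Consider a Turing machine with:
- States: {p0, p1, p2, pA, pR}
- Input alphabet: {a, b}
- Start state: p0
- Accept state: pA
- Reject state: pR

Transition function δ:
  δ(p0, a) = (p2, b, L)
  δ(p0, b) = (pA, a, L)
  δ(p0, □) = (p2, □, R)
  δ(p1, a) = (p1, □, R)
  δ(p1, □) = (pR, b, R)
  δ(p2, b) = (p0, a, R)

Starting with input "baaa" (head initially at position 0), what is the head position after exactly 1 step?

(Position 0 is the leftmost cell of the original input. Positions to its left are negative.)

Execution trace (head position shown):
Step 0: [p0]baaa  (head at position 0)
Step 1: move left → [pA]□aaaa  (head at position -1)

After 1 step, the head is at position -1.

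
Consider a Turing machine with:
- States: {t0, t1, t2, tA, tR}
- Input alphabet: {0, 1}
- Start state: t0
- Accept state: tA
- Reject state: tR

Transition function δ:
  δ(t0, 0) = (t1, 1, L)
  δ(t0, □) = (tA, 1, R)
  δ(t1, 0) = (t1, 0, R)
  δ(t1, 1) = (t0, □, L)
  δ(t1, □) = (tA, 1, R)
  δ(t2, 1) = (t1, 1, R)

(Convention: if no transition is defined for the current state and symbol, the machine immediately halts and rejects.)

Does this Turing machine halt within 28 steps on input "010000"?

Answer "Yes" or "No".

Execution trace:
Initial: [t0]010000
Step 1: δ(t0, 0) = (t1, 1, L) → [t1]□110000
Step 2: δ(t1, □) = (tA, 1, R) → 1[tA]110000

The machine reaches the accept state tA and halts.
The machine halted after 2 steps (within the 28-step bound).

Answer: Yes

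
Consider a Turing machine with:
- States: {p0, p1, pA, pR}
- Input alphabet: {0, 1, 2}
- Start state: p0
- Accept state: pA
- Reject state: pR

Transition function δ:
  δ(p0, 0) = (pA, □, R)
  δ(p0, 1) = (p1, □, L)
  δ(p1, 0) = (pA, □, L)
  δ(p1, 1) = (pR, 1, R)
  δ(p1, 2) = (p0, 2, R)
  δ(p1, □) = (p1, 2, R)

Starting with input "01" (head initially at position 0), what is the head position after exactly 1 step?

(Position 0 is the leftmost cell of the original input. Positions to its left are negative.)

Execution trace (head position shown):
Step 0: [p0]01  (head at position 0)
Step 1: move right → □[pA]1  (head at position 1)

After 1 step, the head is at position 1.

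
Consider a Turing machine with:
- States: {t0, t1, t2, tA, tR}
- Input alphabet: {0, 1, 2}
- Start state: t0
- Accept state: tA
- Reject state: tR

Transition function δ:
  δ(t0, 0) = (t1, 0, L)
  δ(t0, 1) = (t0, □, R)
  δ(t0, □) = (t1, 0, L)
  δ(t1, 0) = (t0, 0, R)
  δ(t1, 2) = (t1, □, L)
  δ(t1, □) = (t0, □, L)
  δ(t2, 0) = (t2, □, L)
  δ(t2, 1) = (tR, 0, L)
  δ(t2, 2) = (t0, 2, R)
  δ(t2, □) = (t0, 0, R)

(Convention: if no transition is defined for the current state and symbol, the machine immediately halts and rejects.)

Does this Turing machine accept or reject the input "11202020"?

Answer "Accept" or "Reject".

Execution trace:
Initial: [t0]11202020
Step 1: δ(t0, 1) = (t0, □, R) → □[t0]1202020
Step 2: δ(t0, 1) = (t0, □, R) → □□[t0]202020

No transition is defined for δ(t0, 2). By convention the machine halts and rejects.

Answer: Reject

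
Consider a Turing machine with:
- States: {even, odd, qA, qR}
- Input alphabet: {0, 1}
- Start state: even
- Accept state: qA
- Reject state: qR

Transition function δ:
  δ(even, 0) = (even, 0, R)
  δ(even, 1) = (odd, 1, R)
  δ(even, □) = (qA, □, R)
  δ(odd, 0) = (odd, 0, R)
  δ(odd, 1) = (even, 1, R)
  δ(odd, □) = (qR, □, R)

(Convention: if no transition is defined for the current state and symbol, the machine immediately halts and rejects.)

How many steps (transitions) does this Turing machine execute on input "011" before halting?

Execution trace:
Initial: [even]011
Step 1: δ(even, 0) = (even, 0, R) → 0[even]11
Step 2: δ(even, 1) = (odd, 1, R) → 01[odd]1
Step 3: δ(odd, 1) = (even, 1, R) → 011[even]□
Step 4: δ(even, □) = (qA, □, R) → 011□[qA]□

The machine reaches the accept state qA and halts.

The machine executed 4 steps before halting.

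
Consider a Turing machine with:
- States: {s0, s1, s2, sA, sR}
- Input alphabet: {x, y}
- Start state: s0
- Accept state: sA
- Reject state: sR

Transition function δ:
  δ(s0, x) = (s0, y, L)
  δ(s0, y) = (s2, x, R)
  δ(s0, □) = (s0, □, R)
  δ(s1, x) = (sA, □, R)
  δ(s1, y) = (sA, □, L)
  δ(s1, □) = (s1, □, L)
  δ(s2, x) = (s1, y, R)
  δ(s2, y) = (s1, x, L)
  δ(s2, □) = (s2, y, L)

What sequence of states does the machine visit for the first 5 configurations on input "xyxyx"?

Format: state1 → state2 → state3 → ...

Execution trace:
Initial: [s0]xyxyx
Step 1: δ(s0, x) = (s0, y, L) → [s0]□yyxyx
Step 2: δ(s0, □) = (s0, □, R) → □[s0]yyxyx
Step 3: δ(s0, y) = (s2, x, R) → □x[s2]yxyx
Step 4: δ(s2, y) = (s1, x, L) → □[s1]xxxyx

State sequence: s0 → s0 → s0 → s2 → s1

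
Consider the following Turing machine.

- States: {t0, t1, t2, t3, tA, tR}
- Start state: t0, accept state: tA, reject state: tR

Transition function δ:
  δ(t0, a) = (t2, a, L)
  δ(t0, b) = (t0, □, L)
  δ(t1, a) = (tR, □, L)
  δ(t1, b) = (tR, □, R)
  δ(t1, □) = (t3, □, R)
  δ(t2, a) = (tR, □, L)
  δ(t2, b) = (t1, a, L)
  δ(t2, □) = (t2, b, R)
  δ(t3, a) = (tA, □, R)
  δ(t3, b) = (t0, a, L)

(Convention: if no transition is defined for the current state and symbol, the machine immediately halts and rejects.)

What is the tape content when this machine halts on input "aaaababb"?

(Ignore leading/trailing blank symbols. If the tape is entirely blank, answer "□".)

Execution trace:
Initial: [t0]aaaababb
Step 1: δ(t0, a) = (t2, a, L) → [t2]□aaaababb
Step 2: δ(t2, □) = (t2, b, R) → b[t2]aaaababb
Step 3: δ(t2, a) = (tR, □, L) → [tR]b□aaababb

The machine reaches the reject state tR and halts.

Final tape (ignoring leading/trailing blanks): b□aaababb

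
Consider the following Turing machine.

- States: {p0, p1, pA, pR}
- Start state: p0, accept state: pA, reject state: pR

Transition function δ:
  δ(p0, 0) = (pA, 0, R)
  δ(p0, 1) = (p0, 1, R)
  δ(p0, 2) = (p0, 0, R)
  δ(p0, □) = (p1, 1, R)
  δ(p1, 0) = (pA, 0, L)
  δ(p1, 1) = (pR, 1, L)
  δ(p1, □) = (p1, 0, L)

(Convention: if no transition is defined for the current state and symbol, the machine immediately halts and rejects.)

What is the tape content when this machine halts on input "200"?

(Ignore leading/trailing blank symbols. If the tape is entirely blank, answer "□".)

Execution trace:
Initial: [p0]200
Step 1: δ(p0, 2) = (p0, 0, R) → 0[p0]00
Step 2: δ(p0, 0) = (pA, 0, R) → 00[pA]0

The machine reaches the accept state pA and halts.

Final tape (ignoring leading/trailing blanks): 000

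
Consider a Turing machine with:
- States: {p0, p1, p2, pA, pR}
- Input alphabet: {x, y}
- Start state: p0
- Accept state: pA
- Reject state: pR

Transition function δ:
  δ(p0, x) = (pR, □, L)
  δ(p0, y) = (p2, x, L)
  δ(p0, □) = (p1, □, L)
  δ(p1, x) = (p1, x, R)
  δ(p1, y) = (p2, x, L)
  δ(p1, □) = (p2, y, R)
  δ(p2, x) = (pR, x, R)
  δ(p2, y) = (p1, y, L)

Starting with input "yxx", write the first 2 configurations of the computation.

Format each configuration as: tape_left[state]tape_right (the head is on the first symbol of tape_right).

Transitions applied:
Step 1: δ(p0, y) = (p2, x, L)

The first 2 configurations are:
[p0]yxx ⊢ [p2]□xxx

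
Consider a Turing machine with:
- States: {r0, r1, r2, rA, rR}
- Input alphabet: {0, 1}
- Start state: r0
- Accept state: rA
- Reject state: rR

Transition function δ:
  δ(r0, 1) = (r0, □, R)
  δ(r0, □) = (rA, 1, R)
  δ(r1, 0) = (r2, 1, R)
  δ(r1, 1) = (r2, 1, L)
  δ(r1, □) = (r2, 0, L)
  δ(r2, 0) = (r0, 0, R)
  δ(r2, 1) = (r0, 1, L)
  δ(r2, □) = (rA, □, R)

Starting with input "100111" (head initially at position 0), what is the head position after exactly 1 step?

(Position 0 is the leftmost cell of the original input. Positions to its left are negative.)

Execution trace (head position shown):
Step 0: [r0]100111  (head at position 0)
Step 1: move right → □[r0]00111  (head at position 1)

After 1 step, the head is at position 1.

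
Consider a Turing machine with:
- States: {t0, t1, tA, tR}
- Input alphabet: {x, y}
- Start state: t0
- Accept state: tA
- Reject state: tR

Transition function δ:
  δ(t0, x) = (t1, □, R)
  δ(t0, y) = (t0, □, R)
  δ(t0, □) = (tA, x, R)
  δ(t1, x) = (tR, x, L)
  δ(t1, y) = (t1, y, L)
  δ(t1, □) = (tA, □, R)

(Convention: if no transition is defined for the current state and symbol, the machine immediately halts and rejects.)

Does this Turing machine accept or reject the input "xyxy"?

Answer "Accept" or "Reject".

Execution trace:
Initial: [t0]xyxy
Step 1: δ(t0, x) = (t1, □, R) → □[t1]yxy
Step 2: δ(t1, y) = (t1, y, L) → [t1]□yxy
Step 3: δ(t1, □) = (tA, □, R) → □[tA]yxy

The machine reaches the accept state tA and halts.

Answer: Accept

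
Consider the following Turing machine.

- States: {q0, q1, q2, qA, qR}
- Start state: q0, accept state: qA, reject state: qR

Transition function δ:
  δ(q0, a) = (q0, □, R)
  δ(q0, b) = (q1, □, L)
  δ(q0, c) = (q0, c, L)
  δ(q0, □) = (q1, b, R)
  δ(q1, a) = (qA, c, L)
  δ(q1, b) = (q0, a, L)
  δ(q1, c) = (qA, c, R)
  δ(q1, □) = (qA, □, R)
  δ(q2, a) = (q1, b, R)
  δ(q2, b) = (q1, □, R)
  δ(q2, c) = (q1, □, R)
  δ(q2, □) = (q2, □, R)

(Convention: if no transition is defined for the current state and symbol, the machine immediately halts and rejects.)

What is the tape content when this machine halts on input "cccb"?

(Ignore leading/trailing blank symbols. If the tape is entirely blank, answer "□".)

Execution trace:
Initial: [q0]cccb
Step 1: δ(q0, c) = (q0, c, L) → [q0]□cccb
Step 2: δ(q0, □) = (q1, b, R) → b[q1]cccb
Step 3: δ(q1, c) = (qA, c, R) → bc[qA]ccb

The machine reaches the accept state qA and halts.

Final tape (ignoring leading/trailing blanks): bcccb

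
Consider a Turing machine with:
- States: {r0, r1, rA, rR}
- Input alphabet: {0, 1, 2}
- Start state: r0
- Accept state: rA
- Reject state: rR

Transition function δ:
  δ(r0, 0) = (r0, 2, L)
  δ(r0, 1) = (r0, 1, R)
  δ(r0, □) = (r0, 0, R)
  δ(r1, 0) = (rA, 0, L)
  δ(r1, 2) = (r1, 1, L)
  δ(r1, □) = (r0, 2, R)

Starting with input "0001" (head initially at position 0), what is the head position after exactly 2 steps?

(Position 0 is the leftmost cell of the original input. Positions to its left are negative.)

Execution trace (head position shown):
Step 0: [r0]0001  (head at position 0)
Step 1: move left → [r0]□2001  (head at position -1)
Step 2: move right → 0[r0]2001  (head at position 0)

After 2 steps, the head is at position 0.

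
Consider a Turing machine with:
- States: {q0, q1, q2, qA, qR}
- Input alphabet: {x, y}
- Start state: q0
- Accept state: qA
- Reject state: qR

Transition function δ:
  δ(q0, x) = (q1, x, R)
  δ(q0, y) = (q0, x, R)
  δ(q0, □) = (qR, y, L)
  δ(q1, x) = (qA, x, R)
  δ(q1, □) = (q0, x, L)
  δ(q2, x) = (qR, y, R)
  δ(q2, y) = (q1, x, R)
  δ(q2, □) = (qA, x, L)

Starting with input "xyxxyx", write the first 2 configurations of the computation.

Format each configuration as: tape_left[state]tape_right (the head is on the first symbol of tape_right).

Transitions applied:
Step 1: δ(q0, x) = (q1, x, R)

The first 2 configurations are:
[q0]xyxxyx ⊢ x[q1]yxxyx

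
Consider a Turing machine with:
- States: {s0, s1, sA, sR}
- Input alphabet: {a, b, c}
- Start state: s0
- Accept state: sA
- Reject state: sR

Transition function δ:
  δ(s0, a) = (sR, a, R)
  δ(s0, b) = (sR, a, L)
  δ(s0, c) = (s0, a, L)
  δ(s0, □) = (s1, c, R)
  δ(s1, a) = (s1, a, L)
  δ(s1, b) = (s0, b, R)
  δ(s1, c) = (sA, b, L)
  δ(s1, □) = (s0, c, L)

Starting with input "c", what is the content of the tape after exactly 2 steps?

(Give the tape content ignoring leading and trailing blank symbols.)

Execution trace:
Initial: [s0]c
Step 1: δ(s0, c) = (s0, a, L) → [s0]□a
Step 2: δ(s0, □) = (s1, c, R) → c[s1]a

After 2 steps, the tape (ignoring leading/trailing blanks) is: ca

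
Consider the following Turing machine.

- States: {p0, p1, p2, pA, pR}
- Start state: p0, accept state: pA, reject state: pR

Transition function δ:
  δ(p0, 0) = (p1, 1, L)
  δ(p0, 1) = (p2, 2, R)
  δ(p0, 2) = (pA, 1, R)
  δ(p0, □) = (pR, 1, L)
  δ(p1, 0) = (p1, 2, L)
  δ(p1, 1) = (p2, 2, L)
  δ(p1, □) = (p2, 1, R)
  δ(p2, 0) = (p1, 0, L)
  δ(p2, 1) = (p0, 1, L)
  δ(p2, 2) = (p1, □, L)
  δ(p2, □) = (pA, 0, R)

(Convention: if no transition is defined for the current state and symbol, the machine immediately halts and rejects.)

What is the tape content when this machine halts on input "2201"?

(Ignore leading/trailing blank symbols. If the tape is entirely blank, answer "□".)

Execution trace:
Initial: [p0]2201
Step 1: δ(p0, 2) = (pA, 1, R) → 1[pA]201

The machine reaches the accept state pA and halts.

Final tape (ignoring leading/trailing blanks): 1201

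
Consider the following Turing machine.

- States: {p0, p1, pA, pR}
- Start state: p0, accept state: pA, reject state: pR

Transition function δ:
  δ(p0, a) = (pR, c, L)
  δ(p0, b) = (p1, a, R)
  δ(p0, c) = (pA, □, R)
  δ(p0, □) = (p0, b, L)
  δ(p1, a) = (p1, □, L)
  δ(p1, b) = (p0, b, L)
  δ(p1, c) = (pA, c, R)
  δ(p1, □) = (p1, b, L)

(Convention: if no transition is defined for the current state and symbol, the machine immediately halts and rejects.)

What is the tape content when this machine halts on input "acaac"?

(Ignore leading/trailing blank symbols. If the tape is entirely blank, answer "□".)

Execution trace:
Initial: [p0]acaac
Step 1: δ(p0, a) = (pR, c, L) → [pR]□ccaac

The machine reaches the reject state pR and halts.

Final tape (ignoring leading/trailing blanks): ccaac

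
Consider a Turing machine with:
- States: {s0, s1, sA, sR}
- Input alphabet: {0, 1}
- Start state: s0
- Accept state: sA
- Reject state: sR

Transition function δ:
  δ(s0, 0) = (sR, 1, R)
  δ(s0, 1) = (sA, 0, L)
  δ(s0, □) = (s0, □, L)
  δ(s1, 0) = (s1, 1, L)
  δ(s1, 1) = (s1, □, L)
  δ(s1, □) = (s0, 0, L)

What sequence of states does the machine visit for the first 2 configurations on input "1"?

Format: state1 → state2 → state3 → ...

Execution trace:
Initial: [s0]1
Step 1: δ(s0, 1) = (sA, 0, L) → [sA]□0

The machine reaches the accept state sA and halts.

State sequence: s0 → sA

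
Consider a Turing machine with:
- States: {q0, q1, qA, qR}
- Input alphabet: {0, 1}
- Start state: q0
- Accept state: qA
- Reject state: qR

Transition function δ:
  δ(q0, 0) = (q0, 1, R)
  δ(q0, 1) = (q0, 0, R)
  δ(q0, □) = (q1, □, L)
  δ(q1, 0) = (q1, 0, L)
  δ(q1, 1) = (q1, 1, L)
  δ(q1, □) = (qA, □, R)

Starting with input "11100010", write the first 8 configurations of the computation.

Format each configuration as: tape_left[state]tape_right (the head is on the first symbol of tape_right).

Transitions applied:
Step 1: δ(q0, 1) = (q0, 0, R)
Step 2: δ(q0, 1) = (q0, 0, R)
Step 3: δ(q0, 1) = (q0, 0, R)
Step 4: δ(q0, 0) = (q0, 1, R)
Step 5: δ(q0, 0) = (q0, 1, R)
Step 6: δ(q0, 0) = (q0, 1, R)
Step 7: δ(q0, 1) = (q0, 0, R)

The first 8 configurations are:
[q0]11100010 ⊢ 0[q0]1100010 ⊢ 00[q0]100010 ⊢ 000[q0]00010 ⊢ 0001[q0]0010 ⊢ 00011[q0]010 ⊢ 000111[q0]10 ⊢ 0001110[q0]0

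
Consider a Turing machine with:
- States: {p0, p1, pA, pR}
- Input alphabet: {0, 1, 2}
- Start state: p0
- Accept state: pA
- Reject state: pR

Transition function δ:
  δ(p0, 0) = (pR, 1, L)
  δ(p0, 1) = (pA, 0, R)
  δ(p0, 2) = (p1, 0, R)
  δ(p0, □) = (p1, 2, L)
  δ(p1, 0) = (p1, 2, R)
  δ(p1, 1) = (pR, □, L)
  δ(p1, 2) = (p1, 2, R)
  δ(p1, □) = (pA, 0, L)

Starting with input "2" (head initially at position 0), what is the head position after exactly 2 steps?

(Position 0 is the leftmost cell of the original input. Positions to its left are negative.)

Execution trace (head position shown):
Step 0: [p0]2  (head at position 0)
Step 1: move right → 0[p1]□  (head at position 1)
Step 2: move left → [pA]00  (head at position 0)

After 2 steps, the head is at position 0.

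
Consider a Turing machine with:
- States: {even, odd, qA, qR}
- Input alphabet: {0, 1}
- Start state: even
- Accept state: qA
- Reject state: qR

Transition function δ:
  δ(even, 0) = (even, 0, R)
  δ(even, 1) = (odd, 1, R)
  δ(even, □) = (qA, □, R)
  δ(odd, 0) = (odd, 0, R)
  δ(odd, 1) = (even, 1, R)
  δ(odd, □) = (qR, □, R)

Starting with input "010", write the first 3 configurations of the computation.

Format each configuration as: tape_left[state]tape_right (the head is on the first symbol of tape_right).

Transitions applied:
Step 1: δ(even, 0) = (even, 0, R)
Step 2: δ(even, 1) = (odd, 1, R)

The first 3 configurations are:
[even]010 ⊢ 0[even]10 ⊢ 01[odd]0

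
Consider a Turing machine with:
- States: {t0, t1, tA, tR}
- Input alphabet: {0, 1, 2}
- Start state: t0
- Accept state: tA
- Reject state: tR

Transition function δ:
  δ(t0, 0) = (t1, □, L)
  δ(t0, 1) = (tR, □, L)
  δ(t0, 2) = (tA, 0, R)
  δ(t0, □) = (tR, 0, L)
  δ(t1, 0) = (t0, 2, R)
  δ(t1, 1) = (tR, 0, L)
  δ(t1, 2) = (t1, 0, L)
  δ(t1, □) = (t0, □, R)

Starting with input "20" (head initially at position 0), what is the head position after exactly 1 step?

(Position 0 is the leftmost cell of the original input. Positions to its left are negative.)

Execution trace (head position shown):
Step 0: [t0]20  (head at position 0)
Step 1: move right → 0[tA]0  (head at position 1)

After 1 step, the head is at position 1.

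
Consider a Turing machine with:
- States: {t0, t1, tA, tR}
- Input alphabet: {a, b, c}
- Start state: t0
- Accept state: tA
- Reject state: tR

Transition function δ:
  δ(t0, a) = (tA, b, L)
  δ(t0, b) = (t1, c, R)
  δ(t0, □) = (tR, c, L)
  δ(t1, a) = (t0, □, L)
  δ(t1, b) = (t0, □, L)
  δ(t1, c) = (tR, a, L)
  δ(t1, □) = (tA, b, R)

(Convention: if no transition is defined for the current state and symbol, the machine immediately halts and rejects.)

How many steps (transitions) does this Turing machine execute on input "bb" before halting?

Execution trace:
Initial: [t0]bb
Step 1: δ(t0, b) = (t1, c, R) → c[t1]b
Step 2: δ(t1, b) = (t0, □, L) → [t0]c□

No transition is defined for δ(t0, c). By convention the machine halts and rejects.

The machine executed 2 steps before halting.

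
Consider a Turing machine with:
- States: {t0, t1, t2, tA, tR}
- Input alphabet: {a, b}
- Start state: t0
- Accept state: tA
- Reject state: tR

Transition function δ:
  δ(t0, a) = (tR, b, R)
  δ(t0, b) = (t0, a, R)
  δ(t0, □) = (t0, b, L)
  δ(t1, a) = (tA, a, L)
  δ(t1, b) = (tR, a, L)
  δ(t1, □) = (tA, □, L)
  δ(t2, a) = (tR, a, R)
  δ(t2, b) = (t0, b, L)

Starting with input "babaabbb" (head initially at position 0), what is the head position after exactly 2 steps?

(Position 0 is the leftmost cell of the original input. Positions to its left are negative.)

Execution trace (head position shown):
Step 0: [t0]babaabbb  (head at position 0)
Step 1: move right → a[t0]abaabbb  (head at position 1)
Step 2: move right → ab[tR]baabbb  (head at position 2)

After 2 steps, the head is at position 2.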